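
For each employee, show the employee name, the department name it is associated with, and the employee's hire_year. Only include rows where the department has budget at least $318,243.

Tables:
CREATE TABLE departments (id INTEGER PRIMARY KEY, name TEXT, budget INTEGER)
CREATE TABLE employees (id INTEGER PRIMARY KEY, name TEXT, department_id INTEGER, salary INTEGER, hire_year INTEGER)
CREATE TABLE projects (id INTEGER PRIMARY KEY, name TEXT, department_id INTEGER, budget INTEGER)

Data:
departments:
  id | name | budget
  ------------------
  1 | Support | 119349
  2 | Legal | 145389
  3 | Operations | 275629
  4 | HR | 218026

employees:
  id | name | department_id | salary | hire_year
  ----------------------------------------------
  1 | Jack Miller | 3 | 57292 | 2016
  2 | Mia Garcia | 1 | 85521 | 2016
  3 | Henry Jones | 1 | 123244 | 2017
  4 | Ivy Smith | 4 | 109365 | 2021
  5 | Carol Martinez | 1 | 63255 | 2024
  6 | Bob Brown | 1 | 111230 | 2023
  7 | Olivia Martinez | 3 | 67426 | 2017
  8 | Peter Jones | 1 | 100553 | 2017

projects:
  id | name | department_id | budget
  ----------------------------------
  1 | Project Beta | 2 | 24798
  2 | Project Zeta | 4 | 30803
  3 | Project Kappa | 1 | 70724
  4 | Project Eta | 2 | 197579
SELECT c.name, p.name AS department, c.hire_year FROM employees c JOIN departments p ON c.department_id = p.id WHERE p.budget >= 318243

Execution result:
(no rows)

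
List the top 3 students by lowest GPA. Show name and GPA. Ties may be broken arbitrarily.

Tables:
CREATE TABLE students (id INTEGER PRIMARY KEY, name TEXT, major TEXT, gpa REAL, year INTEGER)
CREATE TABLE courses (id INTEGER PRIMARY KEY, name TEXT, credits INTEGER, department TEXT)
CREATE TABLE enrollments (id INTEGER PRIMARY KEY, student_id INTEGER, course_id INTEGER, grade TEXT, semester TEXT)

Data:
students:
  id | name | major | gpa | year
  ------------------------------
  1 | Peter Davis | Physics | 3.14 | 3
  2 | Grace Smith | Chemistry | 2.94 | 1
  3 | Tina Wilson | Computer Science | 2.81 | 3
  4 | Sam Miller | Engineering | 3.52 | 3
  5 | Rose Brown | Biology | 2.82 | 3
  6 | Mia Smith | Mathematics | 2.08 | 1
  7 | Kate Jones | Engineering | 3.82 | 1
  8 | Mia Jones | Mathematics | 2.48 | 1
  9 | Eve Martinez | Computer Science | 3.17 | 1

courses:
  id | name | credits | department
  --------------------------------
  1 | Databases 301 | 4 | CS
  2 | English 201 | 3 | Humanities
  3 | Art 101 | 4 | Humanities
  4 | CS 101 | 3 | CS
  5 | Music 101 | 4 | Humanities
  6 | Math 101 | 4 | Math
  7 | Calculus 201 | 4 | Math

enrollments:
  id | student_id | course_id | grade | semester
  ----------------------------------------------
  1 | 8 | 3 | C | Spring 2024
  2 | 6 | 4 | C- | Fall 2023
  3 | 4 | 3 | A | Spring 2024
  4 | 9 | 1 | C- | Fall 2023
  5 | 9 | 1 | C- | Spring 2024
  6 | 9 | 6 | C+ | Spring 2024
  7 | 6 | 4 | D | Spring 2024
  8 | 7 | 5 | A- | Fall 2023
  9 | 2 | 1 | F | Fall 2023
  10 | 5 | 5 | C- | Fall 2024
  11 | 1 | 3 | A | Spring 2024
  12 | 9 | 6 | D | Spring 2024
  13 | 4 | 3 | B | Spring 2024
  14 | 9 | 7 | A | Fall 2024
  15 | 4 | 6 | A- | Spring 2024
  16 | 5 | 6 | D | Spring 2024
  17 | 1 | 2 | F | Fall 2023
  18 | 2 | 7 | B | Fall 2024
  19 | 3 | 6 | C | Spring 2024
SELECT name, gpa FROM students ORDER BY gpa ASC LIMIT 3

Execution result:
name | gpa
Mia Smith | 2.08
Mia Jones | 2.48
Tina Wilson | 2.81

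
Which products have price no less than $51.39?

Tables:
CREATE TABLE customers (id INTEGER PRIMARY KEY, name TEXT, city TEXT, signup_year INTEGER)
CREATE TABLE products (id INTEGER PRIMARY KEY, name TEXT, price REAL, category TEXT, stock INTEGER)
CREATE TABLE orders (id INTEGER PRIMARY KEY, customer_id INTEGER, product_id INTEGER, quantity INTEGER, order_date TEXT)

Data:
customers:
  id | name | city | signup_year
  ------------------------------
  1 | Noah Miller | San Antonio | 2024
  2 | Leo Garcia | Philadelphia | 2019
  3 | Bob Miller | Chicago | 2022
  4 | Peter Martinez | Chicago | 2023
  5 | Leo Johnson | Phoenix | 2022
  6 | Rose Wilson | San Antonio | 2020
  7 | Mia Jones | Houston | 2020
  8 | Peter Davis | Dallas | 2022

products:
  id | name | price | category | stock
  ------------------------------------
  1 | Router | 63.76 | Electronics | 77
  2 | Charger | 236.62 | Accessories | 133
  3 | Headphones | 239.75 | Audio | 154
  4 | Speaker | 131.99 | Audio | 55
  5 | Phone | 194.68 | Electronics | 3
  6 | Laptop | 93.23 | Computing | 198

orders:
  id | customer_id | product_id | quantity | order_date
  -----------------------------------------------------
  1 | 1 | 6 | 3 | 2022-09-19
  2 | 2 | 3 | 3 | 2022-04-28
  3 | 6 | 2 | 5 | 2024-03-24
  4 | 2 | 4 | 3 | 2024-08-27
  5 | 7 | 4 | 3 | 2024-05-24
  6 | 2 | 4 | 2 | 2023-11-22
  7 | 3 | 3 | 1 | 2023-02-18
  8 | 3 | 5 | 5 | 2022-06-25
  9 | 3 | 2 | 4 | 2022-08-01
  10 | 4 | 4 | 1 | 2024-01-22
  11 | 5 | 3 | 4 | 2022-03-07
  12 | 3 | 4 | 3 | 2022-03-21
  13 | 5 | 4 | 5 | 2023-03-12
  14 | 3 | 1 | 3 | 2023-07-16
SELECT name, price FROM products WHERE price >= 51.39

Execution result:
name | price
Router | 63.76
Charger | 236.62
Headphones | 239.75
Speaker | 131.99
Phone | 194.68
Laptop | 93.23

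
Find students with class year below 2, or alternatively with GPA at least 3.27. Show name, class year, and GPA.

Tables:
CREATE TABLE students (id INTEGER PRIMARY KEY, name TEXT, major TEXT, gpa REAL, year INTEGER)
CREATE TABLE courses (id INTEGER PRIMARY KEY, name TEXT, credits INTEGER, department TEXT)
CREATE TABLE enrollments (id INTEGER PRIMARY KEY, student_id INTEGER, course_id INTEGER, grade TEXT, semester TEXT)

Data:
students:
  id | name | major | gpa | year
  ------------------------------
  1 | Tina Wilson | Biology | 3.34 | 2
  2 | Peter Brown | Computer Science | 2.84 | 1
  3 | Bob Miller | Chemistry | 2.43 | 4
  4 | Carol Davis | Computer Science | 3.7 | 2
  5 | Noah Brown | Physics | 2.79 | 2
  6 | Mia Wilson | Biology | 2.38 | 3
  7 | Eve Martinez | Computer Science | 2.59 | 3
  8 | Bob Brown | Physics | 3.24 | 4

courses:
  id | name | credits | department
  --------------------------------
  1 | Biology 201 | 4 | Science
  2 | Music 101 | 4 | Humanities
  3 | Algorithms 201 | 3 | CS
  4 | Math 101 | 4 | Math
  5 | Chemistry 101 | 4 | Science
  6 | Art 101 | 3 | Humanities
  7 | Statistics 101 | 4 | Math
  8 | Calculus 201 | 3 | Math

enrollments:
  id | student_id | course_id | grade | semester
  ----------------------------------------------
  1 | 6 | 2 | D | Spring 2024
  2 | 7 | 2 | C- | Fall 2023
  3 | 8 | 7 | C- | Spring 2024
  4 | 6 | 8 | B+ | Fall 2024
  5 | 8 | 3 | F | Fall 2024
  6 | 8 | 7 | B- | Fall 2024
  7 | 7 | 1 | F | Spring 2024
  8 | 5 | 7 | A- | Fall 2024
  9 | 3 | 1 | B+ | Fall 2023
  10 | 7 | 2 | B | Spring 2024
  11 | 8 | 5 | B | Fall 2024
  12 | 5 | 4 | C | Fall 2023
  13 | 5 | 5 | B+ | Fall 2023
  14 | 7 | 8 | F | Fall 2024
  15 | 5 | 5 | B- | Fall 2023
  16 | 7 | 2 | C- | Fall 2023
SELECT name, year, gpa FROM students WHERE year < 2 OR gpa >= 3.27

Execution result:
name | year | gpa
Tina Wilson | 2 | 3.34
Peter Brown | 1 | 2.84
Carol Davis | 2 | 3.70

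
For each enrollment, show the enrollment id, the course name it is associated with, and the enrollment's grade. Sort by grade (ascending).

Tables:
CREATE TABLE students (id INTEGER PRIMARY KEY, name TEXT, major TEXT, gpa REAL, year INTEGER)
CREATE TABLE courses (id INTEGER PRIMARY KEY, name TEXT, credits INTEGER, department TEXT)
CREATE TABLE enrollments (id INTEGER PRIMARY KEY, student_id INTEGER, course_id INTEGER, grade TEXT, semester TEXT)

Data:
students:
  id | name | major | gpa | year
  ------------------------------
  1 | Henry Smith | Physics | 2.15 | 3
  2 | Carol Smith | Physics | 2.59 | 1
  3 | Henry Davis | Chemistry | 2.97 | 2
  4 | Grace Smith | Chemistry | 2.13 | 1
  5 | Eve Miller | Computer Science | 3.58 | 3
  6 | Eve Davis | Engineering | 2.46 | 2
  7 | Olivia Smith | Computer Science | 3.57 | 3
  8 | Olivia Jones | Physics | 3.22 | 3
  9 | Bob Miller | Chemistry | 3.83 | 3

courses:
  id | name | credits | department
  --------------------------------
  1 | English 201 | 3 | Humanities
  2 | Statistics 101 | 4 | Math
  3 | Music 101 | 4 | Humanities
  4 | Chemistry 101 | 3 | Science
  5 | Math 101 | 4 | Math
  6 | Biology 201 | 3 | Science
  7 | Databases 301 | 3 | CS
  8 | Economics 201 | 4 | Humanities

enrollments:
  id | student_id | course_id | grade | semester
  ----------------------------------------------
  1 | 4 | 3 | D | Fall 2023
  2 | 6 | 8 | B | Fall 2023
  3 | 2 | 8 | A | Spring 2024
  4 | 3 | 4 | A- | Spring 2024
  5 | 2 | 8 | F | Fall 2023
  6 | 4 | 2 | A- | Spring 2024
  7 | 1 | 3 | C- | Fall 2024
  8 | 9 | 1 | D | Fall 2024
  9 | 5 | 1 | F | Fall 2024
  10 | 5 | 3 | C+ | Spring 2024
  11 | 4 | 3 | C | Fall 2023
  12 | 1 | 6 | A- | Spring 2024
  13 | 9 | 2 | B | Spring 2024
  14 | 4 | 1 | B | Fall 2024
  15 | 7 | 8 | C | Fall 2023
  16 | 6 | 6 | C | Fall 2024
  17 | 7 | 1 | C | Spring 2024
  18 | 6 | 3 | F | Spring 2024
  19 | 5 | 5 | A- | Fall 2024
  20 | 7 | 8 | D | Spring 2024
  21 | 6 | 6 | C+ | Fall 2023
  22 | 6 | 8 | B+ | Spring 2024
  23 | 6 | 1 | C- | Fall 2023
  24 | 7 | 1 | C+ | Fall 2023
SELECT c.id, p.name AS course, c.grade FROM enrollments c JOIN courses p ON c.course_id = p.id ORDER BY c.grade ASC

Execution result:
id | course | grade
3 | Economics 201 | A
4 | Chemistry 101 | A-
6 | Statistics 101 | A-
12 | Biology 201 | A-
19 | Math 101 | A-
2 | Economics 201 | B
13 | Statistics 101 | B
14 | English 201 | B
22 | Economics 201 | B+
11 | Music 101 | C
15 | Economics 201 | C
16 | Biology 201 | C
17 | English 201 | C
10 | Music 101 | C+
21 | Biology 201 | C+
24 | English 201 | C+
7 | Music 101 | C-
23 | English 201 | C-
1 | Music 101 | D
8 | English 201 | D
20 | Economics 201 | D
5 | Economics 201 | F
9 | English 201 | F
18 | Music 101 | F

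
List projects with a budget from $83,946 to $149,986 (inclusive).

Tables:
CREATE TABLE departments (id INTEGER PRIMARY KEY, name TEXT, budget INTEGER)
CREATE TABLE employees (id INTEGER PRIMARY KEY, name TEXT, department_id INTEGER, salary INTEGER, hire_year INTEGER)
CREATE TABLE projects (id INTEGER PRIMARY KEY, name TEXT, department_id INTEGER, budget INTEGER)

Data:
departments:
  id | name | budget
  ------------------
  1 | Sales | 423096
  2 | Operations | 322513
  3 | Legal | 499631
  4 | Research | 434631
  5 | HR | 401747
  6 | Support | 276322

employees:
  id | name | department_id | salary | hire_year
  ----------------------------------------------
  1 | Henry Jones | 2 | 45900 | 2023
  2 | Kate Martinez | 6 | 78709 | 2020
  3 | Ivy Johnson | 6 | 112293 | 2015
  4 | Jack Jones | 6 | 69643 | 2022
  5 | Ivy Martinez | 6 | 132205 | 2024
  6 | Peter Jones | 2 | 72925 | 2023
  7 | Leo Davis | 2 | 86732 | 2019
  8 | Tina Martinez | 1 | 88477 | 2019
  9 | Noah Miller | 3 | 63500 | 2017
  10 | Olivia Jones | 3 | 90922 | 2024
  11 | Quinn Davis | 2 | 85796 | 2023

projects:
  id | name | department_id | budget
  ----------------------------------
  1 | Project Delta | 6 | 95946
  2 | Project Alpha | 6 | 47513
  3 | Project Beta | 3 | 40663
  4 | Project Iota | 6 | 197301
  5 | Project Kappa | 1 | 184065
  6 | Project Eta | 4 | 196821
SELECT name, budget FROM projects WHERE budget BETWEEN 83946 AND 149986

Execution result:
name | budget
Project Delta | 95946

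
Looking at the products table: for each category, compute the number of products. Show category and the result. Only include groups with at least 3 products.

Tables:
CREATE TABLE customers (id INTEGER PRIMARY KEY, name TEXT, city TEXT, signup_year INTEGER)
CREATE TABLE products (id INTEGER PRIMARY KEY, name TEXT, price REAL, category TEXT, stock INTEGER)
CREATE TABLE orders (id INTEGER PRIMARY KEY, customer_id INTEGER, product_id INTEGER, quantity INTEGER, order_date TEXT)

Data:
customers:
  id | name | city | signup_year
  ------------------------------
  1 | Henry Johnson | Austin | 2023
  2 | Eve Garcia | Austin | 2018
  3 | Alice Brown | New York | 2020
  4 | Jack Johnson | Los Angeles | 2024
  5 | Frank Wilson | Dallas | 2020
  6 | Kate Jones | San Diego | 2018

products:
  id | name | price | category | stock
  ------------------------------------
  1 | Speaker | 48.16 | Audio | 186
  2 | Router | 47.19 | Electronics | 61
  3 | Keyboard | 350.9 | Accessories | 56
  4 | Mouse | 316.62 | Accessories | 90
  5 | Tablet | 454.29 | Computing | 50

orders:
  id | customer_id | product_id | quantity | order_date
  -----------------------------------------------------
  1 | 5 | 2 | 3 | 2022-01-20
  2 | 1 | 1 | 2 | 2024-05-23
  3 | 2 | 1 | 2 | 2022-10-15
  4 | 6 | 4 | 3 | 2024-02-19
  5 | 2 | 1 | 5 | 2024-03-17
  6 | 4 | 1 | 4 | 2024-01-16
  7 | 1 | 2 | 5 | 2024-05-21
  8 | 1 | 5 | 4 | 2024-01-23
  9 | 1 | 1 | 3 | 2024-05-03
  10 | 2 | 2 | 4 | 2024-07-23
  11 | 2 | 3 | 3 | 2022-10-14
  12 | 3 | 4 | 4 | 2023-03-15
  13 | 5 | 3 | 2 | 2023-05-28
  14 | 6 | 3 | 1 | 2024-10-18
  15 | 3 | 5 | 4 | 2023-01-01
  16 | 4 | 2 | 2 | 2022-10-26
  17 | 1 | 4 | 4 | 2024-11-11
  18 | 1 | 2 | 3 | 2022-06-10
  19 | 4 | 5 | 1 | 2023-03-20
SELECT category, COUNT(*) AS n FROM products GROUP BY category HAVING COUNT(*) >= 3

Execution result:
(no rows)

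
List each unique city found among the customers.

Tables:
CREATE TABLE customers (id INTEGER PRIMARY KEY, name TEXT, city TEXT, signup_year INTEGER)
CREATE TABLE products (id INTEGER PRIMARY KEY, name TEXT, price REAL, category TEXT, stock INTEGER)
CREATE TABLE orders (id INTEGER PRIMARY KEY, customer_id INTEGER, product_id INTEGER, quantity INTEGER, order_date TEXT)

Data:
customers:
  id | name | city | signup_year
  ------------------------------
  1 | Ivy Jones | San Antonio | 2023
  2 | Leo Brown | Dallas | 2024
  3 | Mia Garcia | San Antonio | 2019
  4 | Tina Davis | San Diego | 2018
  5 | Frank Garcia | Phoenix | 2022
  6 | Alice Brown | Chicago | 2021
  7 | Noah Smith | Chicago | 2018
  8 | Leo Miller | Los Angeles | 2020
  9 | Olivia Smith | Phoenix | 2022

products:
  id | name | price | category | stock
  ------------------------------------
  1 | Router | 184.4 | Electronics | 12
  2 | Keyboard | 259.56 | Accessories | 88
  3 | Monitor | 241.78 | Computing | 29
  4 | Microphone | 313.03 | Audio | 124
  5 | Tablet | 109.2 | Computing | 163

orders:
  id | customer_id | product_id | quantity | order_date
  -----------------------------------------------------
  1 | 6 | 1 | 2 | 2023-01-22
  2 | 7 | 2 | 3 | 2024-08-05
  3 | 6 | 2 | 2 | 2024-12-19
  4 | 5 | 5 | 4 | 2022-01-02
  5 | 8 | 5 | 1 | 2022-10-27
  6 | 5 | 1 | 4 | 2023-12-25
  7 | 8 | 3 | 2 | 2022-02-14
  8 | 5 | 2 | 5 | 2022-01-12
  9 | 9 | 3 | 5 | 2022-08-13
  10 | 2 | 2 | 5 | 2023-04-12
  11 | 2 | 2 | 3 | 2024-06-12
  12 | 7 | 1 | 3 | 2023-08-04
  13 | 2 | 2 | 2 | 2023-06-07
SELECT DISTINCT city FROM customers

Execution result:
city
San Antonio
Dallas
San Diego
Phoenix
Chicago
Los Angeles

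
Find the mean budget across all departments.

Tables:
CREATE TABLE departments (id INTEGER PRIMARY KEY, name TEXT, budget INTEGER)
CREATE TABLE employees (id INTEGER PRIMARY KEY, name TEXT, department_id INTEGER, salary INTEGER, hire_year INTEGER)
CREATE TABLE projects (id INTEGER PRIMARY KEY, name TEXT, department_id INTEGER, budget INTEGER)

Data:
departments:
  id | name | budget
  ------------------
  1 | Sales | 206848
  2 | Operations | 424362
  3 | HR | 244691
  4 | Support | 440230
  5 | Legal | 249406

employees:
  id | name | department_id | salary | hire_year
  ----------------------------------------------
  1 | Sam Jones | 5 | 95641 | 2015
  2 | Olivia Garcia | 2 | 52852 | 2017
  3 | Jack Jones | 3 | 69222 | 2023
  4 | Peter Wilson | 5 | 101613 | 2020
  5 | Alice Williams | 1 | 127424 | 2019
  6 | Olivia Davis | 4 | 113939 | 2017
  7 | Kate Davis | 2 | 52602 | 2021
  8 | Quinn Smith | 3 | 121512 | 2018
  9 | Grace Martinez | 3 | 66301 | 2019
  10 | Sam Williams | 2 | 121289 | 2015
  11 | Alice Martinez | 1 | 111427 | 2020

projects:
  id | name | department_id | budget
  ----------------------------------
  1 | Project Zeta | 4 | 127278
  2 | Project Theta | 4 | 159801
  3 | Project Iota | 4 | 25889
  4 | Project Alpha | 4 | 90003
SELECT AVG(budget) FROM departments

Execution result:
313107.40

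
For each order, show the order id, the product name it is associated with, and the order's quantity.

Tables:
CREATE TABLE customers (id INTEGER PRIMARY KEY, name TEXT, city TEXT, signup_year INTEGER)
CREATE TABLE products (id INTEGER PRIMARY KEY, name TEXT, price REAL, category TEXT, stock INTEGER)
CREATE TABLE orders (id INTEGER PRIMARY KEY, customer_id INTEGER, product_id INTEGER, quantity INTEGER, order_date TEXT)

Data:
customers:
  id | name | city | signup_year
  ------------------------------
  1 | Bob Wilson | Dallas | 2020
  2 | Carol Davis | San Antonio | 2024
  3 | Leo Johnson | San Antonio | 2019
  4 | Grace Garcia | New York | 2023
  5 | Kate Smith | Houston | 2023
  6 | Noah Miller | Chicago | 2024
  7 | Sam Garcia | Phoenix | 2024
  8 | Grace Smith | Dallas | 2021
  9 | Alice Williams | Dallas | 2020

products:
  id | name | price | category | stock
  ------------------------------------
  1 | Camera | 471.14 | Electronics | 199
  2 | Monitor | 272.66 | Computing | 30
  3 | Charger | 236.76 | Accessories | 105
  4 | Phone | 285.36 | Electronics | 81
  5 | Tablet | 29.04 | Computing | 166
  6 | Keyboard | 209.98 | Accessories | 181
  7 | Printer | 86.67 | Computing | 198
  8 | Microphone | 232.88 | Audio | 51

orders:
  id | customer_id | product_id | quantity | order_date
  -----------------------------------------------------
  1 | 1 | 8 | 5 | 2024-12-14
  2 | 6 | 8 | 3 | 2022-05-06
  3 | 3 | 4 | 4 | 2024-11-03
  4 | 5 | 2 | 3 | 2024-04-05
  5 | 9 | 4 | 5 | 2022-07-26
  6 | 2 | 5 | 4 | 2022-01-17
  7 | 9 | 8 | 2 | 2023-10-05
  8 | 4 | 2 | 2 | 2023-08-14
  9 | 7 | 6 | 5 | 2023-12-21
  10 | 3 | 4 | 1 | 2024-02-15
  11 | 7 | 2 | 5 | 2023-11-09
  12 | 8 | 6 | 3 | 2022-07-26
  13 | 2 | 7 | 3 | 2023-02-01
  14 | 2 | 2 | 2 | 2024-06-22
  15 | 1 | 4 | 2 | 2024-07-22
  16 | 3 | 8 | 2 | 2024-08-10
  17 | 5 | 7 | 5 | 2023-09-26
SELECT c.id, p.name AS product, c.quantity FROM orders c JOIN products p ON c.product_id = p.id

Execution result:
id | product | quantity
1 | Microphone | 5
2 | Microphone | 3
3 | Phone | 4
4 | Monitor | 3
5 | Phone | 5
6 | Tablet | 4
7 | Microphone | 2
8 | Monitor | 2
9 | Keyboard | 5
10 | Phone | 1
11 | Monitor | 5
12 | Keyboard | 3
13 | Printer | 3
14 | Monitor | 2
15 | Phone | 2
16 | Microphone | 2
17 | Printer | 5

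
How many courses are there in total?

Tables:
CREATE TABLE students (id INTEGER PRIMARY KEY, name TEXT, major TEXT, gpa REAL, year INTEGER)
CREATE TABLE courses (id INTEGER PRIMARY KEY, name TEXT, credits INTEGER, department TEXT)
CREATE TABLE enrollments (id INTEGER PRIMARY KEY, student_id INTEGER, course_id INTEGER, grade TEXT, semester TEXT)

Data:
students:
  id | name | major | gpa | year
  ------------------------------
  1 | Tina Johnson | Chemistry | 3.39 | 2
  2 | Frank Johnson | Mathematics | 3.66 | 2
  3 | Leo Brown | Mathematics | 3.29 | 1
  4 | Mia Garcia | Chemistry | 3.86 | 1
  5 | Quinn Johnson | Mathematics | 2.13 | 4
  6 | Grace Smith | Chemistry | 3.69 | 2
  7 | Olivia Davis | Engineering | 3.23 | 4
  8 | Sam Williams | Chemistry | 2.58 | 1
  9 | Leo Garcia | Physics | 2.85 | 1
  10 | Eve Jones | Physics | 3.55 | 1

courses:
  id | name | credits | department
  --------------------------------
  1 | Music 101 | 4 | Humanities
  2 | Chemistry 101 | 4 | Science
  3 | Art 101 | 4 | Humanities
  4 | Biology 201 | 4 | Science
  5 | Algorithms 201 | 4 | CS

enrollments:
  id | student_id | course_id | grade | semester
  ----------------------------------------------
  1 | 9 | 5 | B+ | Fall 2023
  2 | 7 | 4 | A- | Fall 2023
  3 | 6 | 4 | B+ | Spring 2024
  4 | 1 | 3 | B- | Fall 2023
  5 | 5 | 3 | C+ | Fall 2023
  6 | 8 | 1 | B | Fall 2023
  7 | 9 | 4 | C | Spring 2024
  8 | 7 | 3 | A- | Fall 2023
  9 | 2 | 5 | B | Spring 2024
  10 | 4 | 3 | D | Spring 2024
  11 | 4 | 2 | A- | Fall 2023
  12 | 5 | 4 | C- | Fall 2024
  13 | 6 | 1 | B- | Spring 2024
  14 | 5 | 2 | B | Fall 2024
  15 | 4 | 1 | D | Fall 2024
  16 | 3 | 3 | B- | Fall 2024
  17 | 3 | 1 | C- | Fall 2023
SELECT COUNT(*) FROM courses

Execution result:
5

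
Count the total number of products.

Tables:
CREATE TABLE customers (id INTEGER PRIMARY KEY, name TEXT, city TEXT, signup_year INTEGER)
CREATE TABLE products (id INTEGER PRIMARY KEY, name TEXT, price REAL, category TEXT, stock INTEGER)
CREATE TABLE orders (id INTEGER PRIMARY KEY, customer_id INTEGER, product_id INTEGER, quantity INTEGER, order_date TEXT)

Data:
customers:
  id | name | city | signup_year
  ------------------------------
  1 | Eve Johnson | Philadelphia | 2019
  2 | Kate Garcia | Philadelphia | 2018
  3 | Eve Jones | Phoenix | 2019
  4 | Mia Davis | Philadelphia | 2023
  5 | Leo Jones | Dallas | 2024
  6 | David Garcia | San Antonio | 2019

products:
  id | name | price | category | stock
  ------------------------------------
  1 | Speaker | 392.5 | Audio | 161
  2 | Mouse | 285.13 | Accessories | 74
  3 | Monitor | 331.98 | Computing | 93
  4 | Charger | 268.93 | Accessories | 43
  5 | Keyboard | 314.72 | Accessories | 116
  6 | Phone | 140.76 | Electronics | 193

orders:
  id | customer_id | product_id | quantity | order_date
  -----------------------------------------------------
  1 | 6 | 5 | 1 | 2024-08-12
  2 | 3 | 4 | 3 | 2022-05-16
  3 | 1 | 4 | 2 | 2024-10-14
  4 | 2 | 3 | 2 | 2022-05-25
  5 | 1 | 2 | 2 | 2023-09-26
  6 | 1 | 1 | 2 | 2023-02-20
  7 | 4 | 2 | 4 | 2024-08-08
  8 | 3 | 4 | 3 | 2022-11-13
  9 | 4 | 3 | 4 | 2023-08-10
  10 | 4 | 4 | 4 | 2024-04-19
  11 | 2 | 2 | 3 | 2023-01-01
SELECT COUNT(*) FROM products

Execution result:
6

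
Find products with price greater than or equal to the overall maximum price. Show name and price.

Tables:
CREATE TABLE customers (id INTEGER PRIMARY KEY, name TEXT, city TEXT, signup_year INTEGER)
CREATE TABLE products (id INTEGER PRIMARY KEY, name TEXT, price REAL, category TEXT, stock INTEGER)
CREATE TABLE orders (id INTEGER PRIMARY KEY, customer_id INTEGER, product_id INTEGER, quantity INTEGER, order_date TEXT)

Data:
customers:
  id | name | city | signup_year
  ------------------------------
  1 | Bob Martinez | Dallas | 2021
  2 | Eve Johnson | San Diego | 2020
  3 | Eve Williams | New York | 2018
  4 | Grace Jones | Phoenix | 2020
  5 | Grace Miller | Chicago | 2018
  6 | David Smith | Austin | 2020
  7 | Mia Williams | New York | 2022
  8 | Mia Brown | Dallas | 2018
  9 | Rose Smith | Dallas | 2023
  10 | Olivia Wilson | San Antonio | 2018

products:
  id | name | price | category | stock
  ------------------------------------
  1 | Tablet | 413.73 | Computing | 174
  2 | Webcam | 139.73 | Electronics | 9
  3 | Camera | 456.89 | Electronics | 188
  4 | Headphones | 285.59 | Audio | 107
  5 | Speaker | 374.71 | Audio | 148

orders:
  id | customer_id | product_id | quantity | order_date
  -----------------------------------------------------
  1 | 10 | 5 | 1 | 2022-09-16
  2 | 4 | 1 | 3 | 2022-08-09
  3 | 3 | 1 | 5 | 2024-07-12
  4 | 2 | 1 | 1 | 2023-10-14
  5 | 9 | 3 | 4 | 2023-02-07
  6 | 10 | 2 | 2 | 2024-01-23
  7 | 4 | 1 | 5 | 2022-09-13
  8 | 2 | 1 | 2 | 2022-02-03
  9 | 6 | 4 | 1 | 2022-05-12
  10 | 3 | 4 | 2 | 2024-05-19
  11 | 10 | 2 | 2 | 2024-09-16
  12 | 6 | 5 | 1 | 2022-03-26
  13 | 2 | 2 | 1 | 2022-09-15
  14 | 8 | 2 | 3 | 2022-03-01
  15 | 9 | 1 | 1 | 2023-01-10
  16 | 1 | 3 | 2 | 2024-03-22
SELECT name, price FROM products WHERE price >= (SELECT MAX(price) FROM products)

Execution result:
name | price
Camera | 456.89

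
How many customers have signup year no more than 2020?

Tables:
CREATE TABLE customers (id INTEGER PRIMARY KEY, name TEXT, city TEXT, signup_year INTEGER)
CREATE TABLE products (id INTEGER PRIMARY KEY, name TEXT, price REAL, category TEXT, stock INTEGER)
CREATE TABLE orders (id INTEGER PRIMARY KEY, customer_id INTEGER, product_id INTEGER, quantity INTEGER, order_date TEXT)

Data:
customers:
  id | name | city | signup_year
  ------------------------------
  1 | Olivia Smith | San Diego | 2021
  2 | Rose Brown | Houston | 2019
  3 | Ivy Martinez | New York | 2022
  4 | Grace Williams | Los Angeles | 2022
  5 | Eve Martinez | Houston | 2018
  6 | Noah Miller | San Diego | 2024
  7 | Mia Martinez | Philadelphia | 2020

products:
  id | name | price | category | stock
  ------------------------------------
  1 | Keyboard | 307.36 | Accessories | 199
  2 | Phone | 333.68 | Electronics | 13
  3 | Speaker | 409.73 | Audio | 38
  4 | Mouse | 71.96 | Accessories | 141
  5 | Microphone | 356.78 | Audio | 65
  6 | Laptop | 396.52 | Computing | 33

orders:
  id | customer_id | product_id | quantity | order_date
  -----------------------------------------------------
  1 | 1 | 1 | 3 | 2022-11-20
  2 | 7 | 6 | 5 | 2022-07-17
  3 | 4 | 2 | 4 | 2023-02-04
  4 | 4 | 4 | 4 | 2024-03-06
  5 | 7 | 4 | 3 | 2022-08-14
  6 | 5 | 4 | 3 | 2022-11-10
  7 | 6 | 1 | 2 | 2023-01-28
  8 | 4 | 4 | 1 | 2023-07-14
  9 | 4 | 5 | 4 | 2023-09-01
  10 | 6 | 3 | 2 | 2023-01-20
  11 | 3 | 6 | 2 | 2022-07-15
SELECT COUNT(*) FROM customers WHERE signup_year <= 2020

Execution result:
3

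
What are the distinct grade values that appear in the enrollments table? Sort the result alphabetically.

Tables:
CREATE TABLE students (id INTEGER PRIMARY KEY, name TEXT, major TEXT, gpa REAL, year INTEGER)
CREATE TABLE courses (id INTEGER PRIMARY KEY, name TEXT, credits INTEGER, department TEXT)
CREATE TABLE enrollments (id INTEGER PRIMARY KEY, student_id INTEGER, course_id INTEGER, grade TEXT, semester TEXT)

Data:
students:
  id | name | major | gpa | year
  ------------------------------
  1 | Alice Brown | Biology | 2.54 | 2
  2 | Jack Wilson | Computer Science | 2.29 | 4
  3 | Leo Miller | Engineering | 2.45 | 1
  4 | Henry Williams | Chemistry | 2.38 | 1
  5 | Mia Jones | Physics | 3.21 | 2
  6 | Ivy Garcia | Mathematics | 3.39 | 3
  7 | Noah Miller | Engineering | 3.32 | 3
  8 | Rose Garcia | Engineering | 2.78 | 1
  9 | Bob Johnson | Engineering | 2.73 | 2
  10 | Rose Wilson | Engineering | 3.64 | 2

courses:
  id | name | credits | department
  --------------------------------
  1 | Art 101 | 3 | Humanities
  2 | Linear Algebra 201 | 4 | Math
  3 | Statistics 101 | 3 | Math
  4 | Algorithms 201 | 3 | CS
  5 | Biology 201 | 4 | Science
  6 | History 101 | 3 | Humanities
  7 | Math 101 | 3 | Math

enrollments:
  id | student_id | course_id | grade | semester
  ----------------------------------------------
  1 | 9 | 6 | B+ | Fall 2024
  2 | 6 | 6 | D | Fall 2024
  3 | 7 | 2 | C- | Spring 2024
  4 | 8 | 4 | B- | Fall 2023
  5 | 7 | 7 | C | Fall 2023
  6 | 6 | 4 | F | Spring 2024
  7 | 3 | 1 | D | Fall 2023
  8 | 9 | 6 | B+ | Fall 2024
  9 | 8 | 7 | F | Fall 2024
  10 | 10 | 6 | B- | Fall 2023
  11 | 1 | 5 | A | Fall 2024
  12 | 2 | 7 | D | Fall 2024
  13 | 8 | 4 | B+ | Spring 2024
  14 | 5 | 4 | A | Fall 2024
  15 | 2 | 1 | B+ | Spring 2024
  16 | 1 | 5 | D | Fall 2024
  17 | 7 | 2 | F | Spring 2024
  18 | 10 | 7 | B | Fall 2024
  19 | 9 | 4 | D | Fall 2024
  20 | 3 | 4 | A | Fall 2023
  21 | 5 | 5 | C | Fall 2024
SELECT DISTINCT grade FROM enrollments ORDER BY grade

Execution result:
grade
A
B
B+
B-
C
C-
D
F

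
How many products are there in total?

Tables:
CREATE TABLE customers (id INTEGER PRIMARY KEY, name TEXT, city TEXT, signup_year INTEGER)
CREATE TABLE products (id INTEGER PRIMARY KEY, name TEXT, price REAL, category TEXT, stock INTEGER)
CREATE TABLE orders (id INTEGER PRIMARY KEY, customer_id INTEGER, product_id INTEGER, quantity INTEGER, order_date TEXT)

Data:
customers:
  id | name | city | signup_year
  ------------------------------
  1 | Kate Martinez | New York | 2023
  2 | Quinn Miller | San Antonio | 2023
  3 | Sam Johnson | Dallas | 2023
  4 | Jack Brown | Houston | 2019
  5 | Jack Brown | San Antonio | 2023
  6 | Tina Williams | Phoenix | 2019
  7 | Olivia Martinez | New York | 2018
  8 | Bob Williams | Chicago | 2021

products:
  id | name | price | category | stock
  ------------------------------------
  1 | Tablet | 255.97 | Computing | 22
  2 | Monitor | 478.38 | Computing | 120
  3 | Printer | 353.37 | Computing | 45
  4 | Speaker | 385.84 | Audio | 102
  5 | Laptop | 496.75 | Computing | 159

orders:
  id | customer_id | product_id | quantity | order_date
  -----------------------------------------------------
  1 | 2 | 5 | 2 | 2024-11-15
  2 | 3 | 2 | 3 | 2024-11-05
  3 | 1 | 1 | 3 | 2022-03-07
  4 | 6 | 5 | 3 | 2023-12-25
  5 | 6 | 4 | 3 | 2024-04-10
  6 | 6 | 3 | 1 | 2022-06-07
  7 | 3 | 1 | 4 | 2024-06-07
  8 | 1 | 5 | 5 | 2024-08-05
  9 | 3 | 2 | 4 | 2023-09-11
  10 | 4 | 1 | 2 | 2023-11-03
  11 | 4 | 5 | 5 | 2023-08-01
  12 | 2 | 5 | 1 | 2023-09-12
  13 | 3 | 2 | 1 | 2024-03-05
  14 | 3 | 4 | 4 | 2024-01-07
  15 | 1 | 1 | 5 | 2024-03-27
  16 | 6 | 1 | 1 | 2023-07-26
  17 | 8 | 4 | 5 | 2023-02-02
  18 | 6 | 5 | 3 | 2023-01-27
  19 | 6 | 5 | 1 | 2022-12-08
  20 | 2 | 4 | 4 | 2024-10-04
SELECT COUNT(*) FROM products

Execution result:
5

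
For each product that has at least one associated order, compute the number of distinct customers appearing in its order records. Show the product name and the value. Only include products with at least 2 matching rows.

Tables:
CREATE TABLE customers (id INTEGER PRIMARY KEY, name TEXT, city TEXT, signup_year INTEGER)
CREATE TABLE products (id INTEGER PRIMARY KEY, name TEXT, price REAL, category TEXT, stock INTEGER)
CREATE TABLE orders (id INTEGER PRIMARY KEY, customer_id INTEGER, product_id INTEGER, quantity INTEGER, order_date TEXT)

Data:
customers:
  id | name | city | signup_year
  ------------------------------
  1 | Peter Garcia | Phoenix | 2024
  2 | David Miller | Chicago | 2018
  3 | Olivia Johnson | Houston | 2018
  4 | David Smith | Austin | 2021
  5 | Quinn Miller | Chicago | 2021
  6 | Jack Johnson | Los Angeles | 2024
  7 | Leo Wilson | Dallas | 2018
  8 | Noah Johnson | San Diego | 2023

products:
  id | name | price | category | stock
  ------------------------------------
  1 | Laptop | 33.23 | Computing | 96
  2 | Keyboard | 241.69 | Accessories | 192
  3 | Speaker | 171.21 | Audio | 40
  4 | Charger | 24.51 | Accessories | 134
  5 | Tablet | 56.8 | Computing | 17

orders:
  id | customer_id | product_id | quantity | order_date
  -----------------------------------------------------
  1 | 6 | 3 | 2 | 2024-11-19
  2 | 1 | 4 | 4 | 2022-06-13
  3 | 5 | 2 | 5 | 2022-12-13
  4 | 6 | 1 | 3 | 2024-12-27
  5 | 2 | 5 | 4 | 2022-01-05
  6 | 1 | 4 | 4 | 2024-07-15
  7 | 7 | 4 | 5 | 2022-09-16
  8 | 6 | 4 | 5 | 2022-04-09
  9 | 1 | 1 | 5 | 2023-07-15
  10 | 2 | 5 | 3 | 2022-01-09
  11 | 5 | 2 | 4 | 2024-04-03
SELECT p.name, COUNT(DISTINCT c.customer_id) AS distinct_customer_count FROM orders c JOIN products p ON c.product_id = p.id GROUP BY p.id, p.name HAVING COUNT(*) >= 2

Execution result:
name | distinct_customer_count
Laptop | 2
Keyboard | 1
Charger | 3
Tablet | 1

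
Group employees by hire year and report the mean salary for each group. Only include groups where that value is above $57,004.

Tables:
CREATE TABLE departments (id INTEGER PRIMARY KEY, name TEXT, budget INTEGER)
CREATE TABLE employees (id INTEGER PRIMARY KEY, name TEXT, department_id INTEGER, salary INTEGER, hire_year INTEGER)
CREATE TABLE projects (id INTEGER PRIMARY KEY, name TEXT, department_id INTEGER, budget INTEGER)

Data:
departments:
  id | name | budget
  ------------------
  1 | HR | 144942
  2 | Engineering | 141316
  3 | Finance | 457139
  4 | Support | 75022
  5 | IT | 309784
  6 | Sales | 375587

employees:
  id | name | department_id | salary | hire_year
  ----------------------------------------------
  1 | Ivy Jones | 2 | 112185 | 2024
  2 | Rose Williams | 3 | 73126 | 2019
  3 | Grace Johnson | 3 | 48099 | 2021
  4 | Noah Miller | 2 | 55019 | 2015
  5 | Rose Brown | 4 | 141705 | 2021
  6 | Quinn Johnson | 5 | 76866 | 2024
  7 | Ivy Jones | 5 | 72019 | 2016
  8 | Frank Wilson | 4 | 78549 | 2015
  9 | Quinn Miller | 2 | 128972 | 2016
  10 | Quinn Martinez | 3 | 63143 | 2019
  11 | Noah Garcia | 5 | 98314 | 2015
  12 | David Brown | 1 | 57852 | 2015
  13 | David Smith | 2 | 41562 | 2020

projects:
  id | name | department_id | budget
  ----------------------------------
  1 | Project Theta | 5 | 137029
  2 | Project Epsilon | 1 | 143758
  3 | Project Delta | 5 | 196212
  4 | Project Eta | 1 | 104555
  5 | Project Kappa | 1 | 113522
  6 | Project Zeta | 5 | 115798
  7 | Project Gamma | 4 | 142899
SELECT hire_year, AVG(salary) AS avg_salary FROM employees GROUP BY hire_year HAVING AVG(salary) > 57004

Execution result:
hire_year | avg_salary
2015 | 72433.50
2016 | 100495.50
2019 | 68134.50
2021 | 94902.00
2024 | 94525.50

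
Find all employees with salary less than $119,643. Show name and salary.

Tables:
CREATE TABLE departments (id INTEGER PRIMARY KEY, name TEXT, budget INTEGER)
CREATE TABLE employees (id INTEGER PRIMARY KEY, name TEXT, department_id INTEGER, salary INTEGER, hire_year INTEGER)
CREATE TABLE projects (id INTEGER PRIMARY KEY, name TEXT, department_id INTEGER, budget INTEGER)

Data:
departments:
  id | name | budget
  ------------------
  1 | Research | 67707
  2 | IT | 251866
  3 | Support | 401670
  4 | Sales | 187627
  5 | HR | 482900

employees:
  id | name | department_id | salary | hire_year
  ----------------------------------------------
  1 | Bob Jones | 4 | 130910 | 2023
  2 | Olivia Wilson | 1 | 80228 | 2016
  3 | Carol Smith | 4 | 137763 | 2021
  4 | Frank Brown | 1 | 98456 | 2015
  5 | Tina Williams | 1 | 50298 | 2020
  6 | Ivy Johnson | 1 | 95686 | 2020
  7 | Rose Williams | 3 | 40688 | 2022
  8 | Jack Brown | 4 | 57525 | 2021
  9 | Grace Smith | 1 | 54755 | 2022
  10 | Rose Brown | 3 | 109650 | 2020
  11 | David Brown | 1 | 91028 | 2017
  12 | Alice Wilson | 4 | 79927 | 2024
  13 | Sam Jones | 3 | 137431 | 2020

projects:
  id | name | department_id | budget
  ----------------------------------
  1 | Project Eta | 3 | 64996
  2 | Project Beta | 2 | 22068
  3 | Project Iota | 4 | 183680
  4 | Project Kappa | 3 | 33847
SELECT name, salary FROM employees WHERE salary < 119643

Execution result:
name | salary
Olivia Wilson | 80228
Frank Brown | 98456
Tina Williams | 50298
Ivy Johnson | 95686
Rose Williams | 40688
Jack Brown | 57525
Grace Smith | 54755
Rose Brown | 109650
David Brown | 91028
Alice Wilson | 79927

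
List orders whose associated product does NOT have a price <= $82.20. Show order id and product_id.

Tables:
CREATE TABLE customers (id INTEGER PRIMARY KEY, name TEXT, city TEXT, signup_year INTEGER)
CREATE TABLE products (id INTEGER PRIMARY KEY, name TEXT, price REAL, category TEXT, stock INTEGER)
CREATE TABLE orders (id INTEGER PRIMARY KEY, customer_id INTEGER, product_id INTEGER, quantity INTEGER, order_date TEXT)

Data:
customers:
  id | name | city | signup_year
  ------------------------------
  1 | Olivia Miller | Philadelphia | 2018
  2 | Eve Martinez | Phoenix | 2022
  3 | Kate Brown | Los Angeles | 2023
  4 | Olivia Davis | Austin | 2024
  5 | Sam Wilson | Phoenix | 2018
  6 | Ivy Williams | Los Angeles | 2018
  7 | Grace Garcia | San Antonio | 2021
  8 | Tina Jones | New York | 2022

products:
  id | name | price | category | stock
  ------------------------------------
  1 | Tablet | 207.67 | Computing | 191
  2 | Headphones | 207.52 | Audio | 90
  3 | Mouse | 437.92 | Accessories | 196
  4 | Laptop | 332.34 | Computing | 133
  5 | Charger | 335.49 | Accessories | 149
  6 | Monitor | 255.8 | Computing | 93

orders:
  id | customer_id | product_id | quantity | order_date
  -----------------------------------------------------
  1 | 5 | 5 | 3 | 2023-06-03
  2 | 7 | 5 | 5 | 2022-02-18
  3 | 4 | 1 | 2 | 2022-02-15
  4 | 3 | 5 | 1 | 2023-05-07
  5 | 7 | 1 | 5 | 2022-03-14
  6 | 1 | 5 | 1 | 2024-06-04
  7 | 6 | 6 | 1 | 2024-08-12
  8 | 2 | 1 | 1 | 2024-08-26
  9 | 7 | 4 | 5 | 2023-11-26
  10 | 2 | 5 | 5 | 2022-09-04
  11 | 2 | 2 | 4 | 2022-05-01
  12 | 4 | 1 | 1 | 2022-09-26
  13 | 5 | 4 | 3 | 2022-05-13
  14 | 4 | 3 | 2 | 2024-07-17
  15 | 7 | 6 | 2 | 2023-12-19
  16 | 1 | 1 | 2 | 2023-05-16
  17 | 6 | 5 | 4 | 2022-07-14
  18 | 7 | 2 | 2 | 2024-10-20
SELECT id, product_id FROM orders WHERE product_id NOT IN (SELECT id FROM products WHERE price <= 82.2)

Execution result:
id | product_id
1 | 5
2 | 5
3 | 1
4 | 5
5 | 1
6 | 5
7 | 6
8 | 1
9 | 4
10 | 5
11 | 2
12 | 1
13 | 4
14 | 3
15 | 6
16 | 1
17 | 5
18 | 2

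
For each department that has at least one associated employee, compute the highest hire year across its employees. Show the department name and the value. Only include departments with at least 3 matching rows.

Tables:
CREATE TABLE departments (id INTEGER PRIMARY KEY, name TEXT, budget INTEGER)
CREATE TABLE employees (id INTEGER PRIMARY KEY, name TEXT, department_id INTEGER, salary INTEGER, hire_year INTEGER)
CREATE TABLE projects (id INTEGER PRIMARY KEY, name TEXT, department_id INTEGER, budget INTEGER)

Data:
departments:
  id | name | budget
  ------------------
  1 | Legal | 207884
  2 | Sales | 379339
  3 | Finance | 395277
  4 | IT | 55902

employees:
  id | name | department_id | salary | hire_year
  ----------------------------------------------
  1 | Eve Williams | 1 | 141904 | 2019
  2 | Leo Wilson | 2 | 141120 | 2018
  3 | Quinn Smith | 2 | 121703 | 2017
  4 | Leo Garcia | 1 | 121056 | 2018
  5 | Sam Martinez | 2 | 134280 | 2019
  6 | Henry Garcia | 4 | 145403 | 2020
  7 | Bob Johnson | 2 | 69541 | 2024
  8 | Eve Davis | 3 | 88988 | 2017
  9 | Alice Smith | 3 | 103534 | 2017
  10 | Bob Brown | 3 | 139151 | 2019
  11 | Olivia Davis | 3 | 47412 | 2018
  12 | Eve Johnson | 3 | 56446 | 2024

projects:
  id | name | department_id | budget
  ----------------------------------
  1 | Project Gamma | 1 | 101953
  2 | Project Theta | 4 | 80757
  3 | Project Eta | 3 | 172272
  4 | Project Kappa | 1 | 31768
SELECT p.name, MAX(c.hire_year) AS max_hire_year FROM employees c JOIN departments p ON c.department_id = p.id GROUP BY p.id, p.name HAVING COUNT(*) >= 3

Execution result:
name | max_hire_year
Sales | 2024
Finance | 2024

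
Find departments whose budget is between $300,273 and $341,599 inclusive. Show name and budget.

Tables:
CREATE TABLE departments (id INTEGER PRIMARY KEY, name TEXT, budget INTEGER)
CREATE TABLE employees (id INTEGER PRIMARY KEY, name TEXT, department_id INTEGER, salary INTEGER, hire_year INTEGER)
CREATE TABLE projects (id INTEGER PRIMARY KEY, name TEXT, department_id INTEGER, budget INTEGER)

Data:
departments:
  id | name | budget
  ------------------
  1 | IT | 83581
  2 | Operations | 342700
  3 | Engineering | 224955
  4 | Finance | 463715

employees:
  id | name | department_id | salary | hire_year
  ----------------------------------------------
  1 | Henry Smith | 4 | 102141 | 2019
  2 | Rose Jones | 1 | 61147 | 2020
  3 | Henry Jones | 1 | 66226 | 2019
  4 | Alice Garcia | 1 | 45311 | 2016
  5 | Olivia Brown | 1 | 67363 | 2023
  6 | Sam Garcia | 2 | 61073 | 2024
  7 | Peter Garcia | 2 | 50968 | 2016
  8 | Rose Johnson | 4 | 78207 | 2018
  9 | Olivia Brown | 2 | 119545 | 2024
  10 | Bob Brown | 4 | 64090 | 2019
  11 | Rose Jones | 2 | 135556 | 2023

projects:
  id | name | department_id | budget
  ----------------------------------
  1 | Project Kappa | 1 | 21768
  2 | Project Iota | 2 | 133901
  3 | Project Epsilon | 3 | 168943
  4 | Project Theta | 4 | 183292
SELECT name, budget FROM departments WHERE budget BETWEEN 300273 AND 341599

Execution result:
(no rows)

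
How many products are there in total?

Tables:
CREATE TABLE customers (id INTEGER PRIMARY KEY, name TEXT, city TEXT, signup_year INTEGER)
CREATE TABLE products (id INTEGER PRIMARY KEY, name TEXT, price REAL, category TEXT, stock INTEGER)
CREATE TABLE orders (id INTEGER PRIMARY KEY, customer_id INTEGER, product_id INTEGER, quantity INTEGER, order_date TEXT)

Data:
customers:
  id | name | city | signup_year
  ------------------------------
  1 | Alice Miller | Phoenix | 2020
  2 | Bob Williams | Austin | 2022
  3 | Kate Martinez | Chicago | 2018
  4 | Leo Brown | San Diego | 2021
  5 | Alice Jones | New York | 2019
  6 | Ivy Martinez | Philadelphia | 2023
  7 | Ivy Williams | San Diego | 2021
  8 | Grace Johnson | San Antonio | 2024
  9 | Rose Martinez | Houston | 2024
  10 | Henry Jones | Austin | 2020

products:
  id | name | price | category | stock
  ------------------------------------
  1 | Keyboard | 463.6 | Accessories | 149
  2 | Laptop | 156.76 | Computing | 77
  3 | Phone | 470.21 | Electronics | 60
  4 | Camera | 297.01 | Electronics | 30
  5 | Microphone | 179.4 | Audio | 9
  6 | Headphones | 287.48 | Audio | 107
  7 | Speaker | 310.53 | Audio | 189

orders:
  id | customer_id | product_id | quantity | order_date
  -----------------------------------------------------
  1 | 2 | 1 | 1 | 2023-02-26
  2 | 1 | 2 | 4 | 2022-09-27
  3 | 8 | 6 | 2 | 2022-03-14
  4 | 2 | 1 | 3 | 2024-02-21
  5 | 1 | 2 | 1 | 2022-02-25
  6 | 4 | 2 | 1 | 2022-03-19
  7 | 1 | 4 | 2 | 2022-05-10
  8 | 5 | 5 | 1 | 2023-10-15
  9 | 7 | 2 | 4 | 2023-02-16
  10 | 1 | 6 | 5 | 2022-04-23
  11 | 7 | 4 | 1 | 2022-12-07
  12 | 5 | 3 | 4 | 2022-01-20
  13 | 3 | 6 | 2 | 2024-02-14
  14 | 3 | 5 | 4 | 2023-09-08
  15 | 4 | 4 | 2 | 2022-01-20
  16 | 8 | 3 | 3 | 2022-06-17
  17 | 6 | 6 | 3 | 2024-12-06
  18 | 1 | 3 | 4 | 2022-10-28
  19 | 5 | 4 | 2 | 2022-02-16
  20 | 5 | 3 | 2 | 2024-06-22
SELECT COUNT(*) FROM products

Execution result:
7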